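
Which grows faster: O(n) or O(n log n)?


linear grows slower than linearithmic
O(n) is asymptotically smaller; O(n log n) grows faster


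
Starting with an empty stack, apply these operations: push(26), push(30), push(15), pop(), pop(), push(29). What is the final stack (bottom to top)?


push(26) -> [26]
push(30) -> [26, 30]
push(15) -> [26, 30, 15]
pop() returns 15 -> [26, 30]
pop() returns 30 -> [26]
push(29) -> [26, 29]
Final stack (bottom to top): [26, 29]


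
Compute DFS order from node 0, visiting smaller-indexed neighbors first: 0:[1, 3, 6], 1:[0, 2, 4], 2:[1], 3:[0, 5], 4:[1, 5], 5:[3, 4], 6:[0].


DFS stack-based: start with [0]
Visit order: [0, 1, 2, 4, 5, 3, 6]


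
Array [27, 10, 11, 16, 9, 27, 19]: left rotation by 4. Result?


Left rotate by 4: [9, 27, 19, 27, 10, 11, 16]


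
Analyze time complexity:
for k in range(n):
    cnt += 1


Per nesting level: O(n) = O(n)
Complexity: O(n)


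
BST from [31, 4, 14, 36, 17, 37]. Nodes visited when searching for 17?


BST root = 31
Search for 17: compare at each node
Path: [31, 4, 14, 17]


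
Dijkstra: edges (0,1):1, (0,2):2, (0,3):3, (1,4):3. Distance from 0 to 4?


Dijkstra from 0:
Distances: {0: 0, 1: 1, 2: 2, 3: 3, 4: 4}
Shortest distance to 4 = 4, path = [0, 1, 4]


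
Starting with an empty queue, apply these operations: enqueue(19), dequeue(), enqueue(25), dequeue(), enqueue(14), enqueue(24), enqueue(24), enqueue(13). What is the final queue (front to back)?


enqueue(19) -> [19]
dequeue() returns 19 -> []
enqueue(25) -> [25]
dequeue() returns 25 -> []
enqueue(14) -> [14]
enqueue(24) -> [14, 24]
enqueue(24) -> [14, 24, 24]
enqueue(13) -> [14, 24, 24, 13]
Final queue (front to back): [14, 24, 24, 13]


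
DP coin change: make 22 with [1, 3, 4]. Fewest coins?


dp[0]=0; dp[i]=1+min(dp[i-c] for c in coins)
...dp[17]=5, dp[18]=5, dp[19]=5, dp[20]=5, dp[21]=6, dp[22]=6
Minimum coins for 22 = 6


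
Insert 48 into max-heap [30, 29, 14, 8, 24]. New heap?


Append 48: [30, 29, 14, 8, 24, 48]
Bubble up: swap idx 5(48) with idx 2(14); swap idx 2(48) with idx 0(30)
Result: [48, 29, 30, 8, 24, 14]


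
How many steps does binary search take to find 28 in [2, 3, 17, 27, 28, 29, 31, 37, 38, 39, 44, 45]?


Search for 28:
[0,11] mid=5 arr[5]=29
[0,4] mid=2 arr[2]=17
[3,4] mid=3 arr[3]=27
[4,4] mid=4 arr[4]=28
Total: 4 comparisons


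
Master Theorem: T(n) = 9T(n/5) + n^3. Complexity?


a=9, b=5, c=3. log_5(9)=1.365 < c=3. Case 3: O(n^c) = O(n^3)
Complexity: O(n^3)


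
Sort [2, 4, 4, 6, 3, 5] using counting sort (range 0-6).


Count array: [0, 0, 1, 1, 2, 1, 1]
Reconstruct: [2, 3, 4, 4, 5, 6]


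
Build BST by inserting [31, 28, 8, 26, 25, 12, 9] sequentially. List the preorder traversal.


Root = 31; build tree by BST insertion.
Preorder traversal: [31, 28, 8, 26, 25, 12, 9]


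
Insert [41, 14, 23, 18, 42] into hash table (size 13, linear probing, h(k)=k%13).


Insertions: 41->slot 2; 14->slot 1; 23->slot 10; 18->slot 5; 42->slot 3
Table: [None, 14, 41, 42, None, 18, None, None, None, None, 23, None, None]


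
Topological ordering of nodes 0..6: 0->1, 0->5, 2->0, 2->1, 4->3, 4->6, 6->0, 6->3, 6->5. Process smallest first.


Kahn's algorithm, process smallest node first
Order: [2, 4, 6, 0, 1, 3, 5]


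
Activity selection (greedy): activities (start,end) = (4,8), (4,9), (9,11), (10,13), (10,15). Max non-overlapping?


Greedy: pick earliest-ending, then skip overlaps.
Selected (2 activities): [(4, 8), (9, 11)]


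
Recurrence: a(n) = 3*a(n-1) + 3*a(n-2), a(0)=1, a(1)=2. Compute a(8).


Build bottom-up:
...a(6)=1809, a(7)=6858, a(8)=3*6858+3*1809=26001


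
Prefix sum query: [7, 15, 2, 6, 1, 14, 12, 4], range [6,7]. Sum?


Prefix sums: [0, 7, 22, 24, 30, 31, 45, 57, 61]
Sum[6..7] = prefix[8] - prefix[6] = 61 - 45 = 16


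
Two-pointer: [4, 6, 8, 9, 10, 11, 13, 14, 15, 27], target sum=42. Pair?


Two pointers: lo=0, hi=9
Found pair: (15, 27) summing to 42


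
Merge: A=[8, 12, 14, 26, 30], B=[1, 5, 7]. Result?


Compare heads, take smaller each step.
Merged: [1, 5, 7, 8, 12, 14, 26, 30]


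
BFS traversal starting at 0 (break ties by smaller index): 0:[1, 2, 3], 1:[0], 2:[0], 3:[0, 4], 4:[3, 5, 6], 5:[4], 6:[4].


BFS queue: start with [0]
Visit order: [0, 1, 2, 3, 4, 5, 6]


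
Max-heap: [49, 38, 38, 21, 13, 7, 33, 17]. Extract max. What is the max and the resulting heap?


Max = 49
Replace root with last, heapify down
Resulting heap: [38, 21, 38, 17, 13, 7, 33]


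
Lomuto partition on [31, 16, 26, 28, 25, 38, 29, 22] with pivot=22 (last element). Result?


Elements <= 22 go left of pivot.
Result: [16, 22, 26, 28, 25, 38, 29, 31], pivot at index 1


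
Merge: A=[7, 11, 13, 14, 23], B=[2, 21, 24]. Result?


Compare heads, take smaller each step.
Merged: [2, 7, 11, 13, 14, 21, 23, 24]


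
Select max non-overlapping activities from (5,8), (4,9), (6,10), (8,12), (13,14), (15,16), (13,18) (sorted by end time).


Greedy: pick earliest-ending, then skip overlaps.
Selected (4 activities): [(5, 8), (8, 12), (13, 14), (15, 16)]


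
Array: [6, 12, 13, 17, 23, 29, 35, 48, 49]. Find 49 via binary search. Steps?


Search for 49:
[0,8] mid=4 arr[4]=23
[5,8] mid=6 arr[6]=35
[7,8] mid=7 arr[7]=48
[8,8] mid=8 arr[8]=49
Total: 4 comparisons


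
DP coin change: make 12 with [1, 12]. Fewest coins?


dp[0]=0; dp[i]=1+min(dp[i-c] for c in coins)
...dp[7]=7, dp[8]=8, dp[9]=9, dp[10]=10, dp[11]=11, dp[12]=1
Minimum coins for 12 = 1


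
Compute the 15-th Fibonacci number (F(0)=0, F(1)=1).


F(n)=F(n-1)+F(n-2)
...F(13)=233, F(14)=377, F(15)=610


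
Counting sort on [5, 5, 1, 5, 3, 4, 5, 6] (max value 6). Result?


Count array: [0, 1, 0, 1, 1, 4, 1]
Reconstruct: [1, 3, 4, 5, 5, 5, 5, 6]


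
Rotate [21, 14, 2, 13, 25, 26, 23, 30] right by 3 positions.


Right rotate by 3: [26, 23, 30, 21, 14, 2, 13, 25]


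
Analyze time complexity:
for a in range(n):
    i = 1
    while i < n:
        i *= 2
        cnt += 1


Per nesting level: O(n) * O(log n) = O(n log n)
Complexity: O(n log n)


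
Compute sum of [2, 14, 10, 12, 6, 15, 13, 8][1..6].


Prefix sums: [0, 2, 16, 26, 38, 44, 59, 72, 80]
Sum[1..6] = prefix[7] - prefix[1] = 72 - 2 = 70


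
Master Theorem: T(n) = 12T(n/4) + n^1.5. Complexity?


a=12, b=4, c=1.5. log_4(12)=1.792 > c=1.5. Case 1: O(n^log_b(a)) = O(n^1.792)
Complexity: O(n^1.792)


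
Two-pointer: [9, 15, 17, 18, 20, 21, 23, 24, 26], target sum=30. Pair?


Two pointers: lo=0, hi=8
Found pair: (9, 21) summing to 30


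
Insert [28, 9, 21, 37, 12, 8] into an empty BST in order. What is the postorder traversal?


Root = 28; build tree by BST insertion.
Postorder traversal: [8, 12, 21, 9, 37, 28]


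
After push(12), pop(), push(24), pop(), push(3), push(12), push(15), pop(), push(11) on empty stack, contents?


push(12) -> [12]
pop() returns 12 -> []
push(24) -> [24]
pop() returns 24 -> []
push(3) -> [3]
push(12) -> [3, 12]
push(15) -> [3, 12, 15]
pop() returns 15 -> [3, 12]
push(11) -> [3, 12, 11]
Final stack (bottom to top): [3, 12, 11]


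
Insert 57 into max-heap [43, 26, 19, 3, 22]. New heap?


Append 57: [43, 26, 19, 3, 22, 57]
Bubble up: swap idx 5(57) with idx 2(19); swap idx 2(57) with idx 0(43)
Result: [57, 26, 43, 3, 22, 19]


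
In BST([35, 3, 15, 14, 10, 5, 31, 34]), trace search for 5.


BST root = 35
Search for 5: compare at each node
Path: [35, 3, 15, 14, 10, 5]


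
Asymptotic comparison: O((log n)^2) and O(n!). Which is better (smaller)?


polylogarithmic grows slower than factorial
O((log n)^2) is asymptotically smaller; O(n!) grows faster


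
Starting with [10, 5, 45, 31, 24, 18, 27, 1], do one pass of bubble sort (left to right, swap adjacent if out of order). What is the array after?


After one pass: [5, 10, 31, 24, 18, 27, 1, 45]


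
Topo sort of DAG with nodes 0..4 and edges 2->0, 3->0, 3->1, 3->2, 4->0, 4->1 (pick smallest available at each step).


Kahn's algorithm, process smallest node first
Order: [3, 2, 4, 0, 1]


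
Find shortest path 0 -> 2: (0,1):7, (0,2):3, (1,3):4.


Dijkstra from 0:
Distances: {0: 0, 1: 7, 2: 3, 3: 11}
Shortest distance to 2 = 3, path = [0, 2]


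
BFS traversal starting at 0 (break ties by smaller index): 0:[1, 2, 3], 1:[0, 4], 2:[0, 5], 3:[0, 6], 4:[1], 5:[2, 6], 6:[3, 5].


BFS queue: start with [0]
Visit order: [0, 1, 2, 3, 4, 5, 6]


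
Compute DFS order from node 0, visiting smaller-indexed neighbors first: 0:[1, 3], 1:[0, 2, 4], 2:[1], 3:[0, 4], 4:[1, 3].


DFS stack-based: start with [0]
Visit order: [0, 1, 2, 4, 3]


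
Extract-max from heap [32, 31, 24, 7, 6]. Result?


Max = 32
Replace root with last, heapify down
Resulting heap: [31, 7, 24, 6]


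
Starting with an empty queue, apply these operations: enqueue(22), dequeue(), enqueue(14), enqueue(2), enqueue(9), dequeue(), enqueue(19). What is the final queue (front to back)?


enqueue(22) -> [22]
dequeue() returns 22 -> []
enqueue(14) -> [14]
enqueue(2) -> [14, 2]
enqueue(9) -> [14, 2, 9]
dequeue() returns 14 -> [2, 9]
enqueue(19) -> [2, 9, 19]
Final queue (front to back): [2, 9, 19]


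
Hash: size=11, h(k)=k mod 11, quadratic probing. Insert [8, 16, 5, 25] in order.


Insertions: 8->slot 8; 16->slot 5; 5->slot 6; 25->slot 3
Table: [None, None, None, 25, None, 16, 5, None, 8, None, None]


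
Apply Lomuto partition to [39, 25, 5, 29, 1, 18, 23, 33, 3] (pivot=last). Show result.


Elements <= 3 go left of pivot.
Result: [1, 3, 5, 29, 39, 18, 23, 33, 25], pivot at index 1


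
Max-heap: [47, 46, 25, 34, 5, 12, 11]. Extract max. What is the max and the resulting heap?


Max = 47
Replace root with last, heapify down
Resulting heap: [46, 34, 25, 11, 5, 12]


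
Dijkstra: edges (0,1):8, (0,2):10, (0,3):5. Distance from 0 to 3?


Dijkstra from 0:
Distances: {0: 0, 1: 8, 2: 10, 3: 5}
Shortest distance to 3 = 5, path = [0, 3]


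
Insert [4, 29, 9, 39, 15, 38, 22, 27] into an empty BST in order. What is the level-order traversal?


Root = 4; build tree by BST insertion.
Level-Order traversal: [4, 29, 9, 39, 15, 38, 22, 27]


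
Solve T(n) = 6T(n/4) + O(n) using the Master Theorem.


a=6, b=4, c=1. log_4(6)=1.292 > c=1. Case 1: O(n^log_b(a)) = O(n^1.292)
Complexity: O(n^1.292)


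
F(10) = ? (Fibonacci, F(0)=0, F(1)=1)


F(n)=F(n-1)+F(n-2)
...F(8)=21, F(9)=34, F(10)=55


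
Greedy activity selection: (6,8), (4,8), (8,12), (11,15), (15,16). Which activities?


Greedy: pick earliest-ending, then skip overlaps.
Selected (3 activities): [(6, 8), (8, 12), (15, 16)]


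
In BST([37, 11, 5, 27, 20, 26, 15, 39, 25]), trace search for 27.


BST root = 37
Search for 27: compare at each node
Path: [37, 11, 27]


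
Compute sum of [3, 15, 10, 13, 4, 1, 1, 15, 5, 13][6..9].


Prefix sums: [0, 3, 18, 28, 41, 45, 46, 47, 62, 67, 80]
Sum[6..9] = prefix[10] - prefix[6] = 80 - 46 = 34


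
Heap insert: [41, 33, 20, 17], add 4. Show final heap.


Append 4: [41, 33, 20, 17, 4]
Bubble up: no swaps needed
Result: [41, 33, 20, 17, 4]


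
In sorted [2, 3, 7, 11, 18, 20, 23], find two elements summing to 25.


Two pointers: lo=0, hi=6
Found pair: (2, 23) summing to 25


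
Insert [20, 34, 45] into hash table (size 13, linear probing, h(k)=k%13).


Insertions: 20->slot 7; 34->slot 8; 45->slot 6
Table: [None, None, None, None, None, None, 45, 20, 34, None, None, None, None]


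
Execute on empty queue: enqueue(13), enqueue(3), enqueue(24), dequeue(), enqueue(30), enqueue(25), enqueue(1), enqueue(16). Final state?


enqueue(13) -> [13]
enqueue(3) -> [13, 3]
enqueue(24) -> [13, 3, 24]
dequeue() returns 13 -> [3, 24]
enqueue(30) -> [3, 24, 30]
enqueue(25) -> [3, 24, 30, 25]
enqueue(1) -> [3, 24, 30, 25, 1]
enqueue(16) -> [3, 24, 30, 25, 1, 16]
Final queue (front to back): [3, 24, 30, 25, 1, 16]


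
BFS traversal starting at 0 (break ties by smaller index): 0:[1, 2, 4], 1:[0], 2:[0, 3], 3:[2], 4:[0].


BFS queue: start with [0]
Visit order: [0, 1, 2, 4, 3]


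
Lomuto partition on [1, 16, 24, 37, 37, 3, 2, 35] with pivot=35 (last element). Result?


Elements <= 35 go left of pivot.
Result: [1, 16, 24, 3, 2, 35, 37, 37], pivot at index 5


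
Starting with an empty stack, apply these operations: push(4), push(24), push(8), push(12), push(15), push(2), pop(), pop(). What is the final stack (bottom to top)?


push(4) -> [4]
push(24) -> [4, 24]
push(8) -> [4, 24, 8]
push(12) -> [4, 24, 8, 12]
push(15) -> [4, 24, 8, 12, 15]
push(2) -> [4, 24, 8, 12, 15, 2]
pop() returns 2 -> [4, 24, 8, 12, 15]
pop() returns 15 -> [4, 24, 8, 12]
Final stack (bottom to top): [4, 24, 8, 12]


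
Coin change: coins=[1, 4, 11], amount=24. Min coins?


dp[0]=0; dp[i]=1+min(dp[i-c] for c in coins)
...dp[19]=3, dp[20]=4, dp[21]=5, dp[22]=2, dp[23]=3, dp[24]=4
Minimum coins for 24 = 4


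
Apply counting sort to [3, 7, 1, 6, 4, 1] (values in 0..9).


Count array: [0, 2, 0, 1, 1, 0, 1, 1, 0, 0]
Reconstruct: [1, 1, 3, 4, 6, 7]


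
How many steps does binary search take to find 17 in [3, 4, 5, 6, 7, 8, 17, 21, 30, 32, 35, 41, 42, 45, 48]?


Search for 17:
[0,14] mid=7 arr[7]=21
[0,6] mid=3 arr[3]=6
[4,6] mid=5 arr[5]=8
[6,6] mid=6 arr[6]=17
Total: 4 comparisons


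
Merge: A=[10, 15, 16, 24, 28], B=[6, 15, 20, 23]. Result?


Compare heads, take smaller each step.
Merged: [6, 10, 15, 15, 16, 20, 23, 24, 28]


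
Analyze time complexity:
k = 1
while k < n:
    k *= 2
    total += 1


Per nesting level: O(log n) = O(log n)
Complexity: O(log n)


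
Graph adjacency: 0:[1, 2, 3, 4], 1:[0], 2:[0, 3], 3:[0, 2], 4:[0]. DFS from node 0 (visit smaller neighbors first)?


DFS stack-based: start with [0]
Visit order: [0, 1, 2, 3, 4]


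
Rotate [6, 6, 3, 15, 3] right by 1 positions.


Right rotate by 1: [3, 6, 6, 3, 15]


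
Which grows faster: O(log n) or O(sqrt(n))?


logarithmic grows slower than sublinear
O(log n) is asymptotically smaller; O(sqrt(n)) grows faster


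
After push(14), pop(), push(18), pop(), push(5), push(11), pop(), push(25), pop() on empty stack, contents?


push(14) -> [14]
pop() returns 14 -> []
push(18) -> [18]
pop() returns 18 -> []
push(5) -> [5]
push(11) -> [5, 11]
pop() returns 11 -> [5]
push(25) -> [5, 25]
pop() returns 25 -> [5]
Final stack (bottom to top): [5]


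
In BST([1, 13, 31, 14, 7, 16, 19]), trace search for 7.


BST root = 1
Search for 7: compare at each node
Path: [1, 13, 7]


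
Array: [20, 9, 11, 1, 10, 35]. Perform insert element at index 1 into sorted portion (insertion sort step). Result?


After one pass: [9, 20, 11, 1, 10, 35]


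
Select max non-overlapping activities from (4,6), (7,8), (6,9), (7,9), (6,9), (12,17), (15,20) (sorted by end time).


Greedy: pick earliest-ending, then skip overlaps.
Selected (3 activities): [(4, 6), (7, 8), (12, 17)]


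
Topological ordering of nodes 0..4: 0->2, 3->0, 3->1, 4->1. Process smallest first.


Kahn's algorithm, process smallest node first
Order: [3, 0, 2, 4, 1]


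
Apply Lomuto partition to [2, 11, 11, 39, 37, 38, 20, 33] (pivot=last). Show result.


Elements <= 33 go left of pivot.
Result: [2, 11, 11, 20, 33, 38, 39, 37], pivot at index 4


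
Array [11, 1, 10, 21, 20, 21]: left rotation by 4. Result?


Left rotate by 4: [20, 21, 11, 1, 10, 21]


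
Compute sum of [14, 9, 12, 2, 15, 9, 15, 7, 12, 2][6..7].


Prefix sums: [0, 14, 23, 35, 37, 52, 61, 76, 83, 95, 97]
Sum[6..7] = prefix[8] - prefix[6] = 83 - 61 = 22


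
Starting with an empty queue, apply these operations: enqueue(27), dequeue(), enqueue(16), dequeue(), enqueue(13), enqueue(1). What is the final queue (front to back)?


enqueue(27) -> [27]
dequeue() returns 27 -> []
enqueue(16) -> [16]
dequeue() returns 16 -> []
enqueue(13) -> [13]
enqueue(1) -> [13, 1]
Final queue (front to back): [13, 1]


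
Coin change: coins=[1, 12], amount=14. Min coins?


dp[0]=0; dp[i]=1+min(dp[i-c] for c in coins)
...dp[9]=9, dp[10]=10, dp[11]=11, dp[12]=1, dp[13]=2, dp[14]=3
Minimum coins for 14 = 3


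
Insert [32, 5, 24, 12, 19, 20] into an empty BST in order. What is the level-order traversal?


Root = 32; build tree by BST insertion.
Level-Order traversal: [32, 5, 24, 12, 19, 20]


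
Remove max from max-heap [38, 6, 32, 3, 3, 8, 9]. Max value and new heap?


Max = 38
Replace root with last, heapify down
Resulting heap: [32, 6, 9, 3, 3, 8]


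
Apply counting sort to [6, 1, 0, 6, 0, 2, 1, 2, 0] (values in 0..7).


Count array: [3, 2, 2, 0, 0, 0, 2, 0]
Reconstruct: [0, 0, 0, 1, 1, 2, 2, 6, 6]


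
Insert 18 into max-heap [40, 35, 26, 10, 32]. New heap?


Append 18: [40, 35, 26, 10, 32, 18]
Bubble up: no swaps needed
Result: [40, 35, 26, 10, 32, 18]


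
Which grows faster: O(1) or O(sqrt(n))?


constant grows slower than sublinear
O(1) is asymptotically smaller; O(sqrt(n)) grows faster


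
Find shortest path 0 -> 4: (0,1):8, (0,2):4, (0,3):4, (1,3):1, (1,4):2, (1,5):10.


Dijkstra from 0:
Distances: {0: 0, 1: 5, 2: 4, 3: 4, 4: 7, 5: 15}
Shortest distance to 4 = 7, path = [0, 3, 1, 4]


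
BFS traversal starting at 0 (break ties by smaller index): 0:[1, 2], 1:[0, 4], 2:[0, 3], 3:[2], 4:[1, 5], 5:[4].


BFS queue: start with [0]
Visit order: [0, 1, 2, 4, 3, 5]


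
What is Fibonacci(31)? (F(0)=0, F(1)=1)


F(n)=F(n-1)+F(n-2)
...F(29)=514229, F(30)=832040, F(31)=1346269


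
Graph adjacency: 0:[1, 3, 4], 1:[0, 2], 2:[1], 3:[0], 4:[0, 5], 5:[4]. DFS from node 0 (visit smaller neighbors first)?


DFS stack-based: start with [0]
Visit order: [0, 1, 2, 3, 4, 5]


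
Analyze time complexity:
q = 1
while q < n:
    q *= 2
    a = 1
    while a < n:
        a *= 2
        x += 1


Per nesting level: O(log n) * O(log n) = O((log n)^2)
Complexity: O((log n)^2)


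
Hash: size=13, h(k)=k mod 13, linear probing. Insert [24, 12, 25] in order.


Insertions: 24->slot 11; 12->slot 12; 25->slot 0
Table: [25, None, None, None, None, None, None, None, None, None, None, 24, 12]


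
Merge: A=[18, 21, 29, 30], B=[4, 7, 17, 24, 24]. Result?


Compare heads, take smaller each step.
Merged: [4, 7, 17, 18, 21, 24, 24, 29, 30]


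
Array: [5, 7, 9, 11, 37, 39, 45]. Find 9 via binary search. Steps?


Search for 9:
[0,6] mid=3 arr[3]=11
[0,2] mid=1 arr[1]=7
[2,2] mid=2 arr[2]=9
Total: 3 comparisons


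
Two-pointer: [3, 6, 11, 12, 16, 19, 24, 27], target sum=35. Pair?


Two pointers: lo=0, hi=7
Found pair: (11, 24) summing to 35


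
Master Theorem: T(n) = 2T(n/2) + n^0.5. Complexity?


a=2, b=2, c=0.5. log_2(2)=1 > c=0.5. Case 1: O(n^log_b(a)) = O(n)
Complexity: O(n)


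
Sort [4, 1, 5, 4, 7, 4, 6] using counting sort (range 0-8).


Count array: [0, 1, 0, 0, 3, 1, 1, 1, 0]
Reconstruct: [1, 4, 4, 4, 5, 6, 7]


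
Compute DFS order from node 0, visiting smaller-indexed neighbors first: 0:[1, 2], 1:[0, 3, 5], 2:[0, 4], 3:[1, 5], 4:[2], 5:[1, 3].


DFS stack-based: start with [0]
Visit order: [0, 1, 3, 5, 2, 4]


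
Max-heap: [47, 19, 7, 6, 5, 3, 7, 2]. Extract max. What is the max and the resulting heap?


Max = 47
Replace root with last, heapify down
Resulting heap: [19, 6, 7, 2, 5, 3, 7]


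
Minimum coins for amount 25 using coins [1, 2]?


dp[0]=0; dp[i]=1+min(dp[i-c] for c in coins)
...dp[20]=10, dp[21]=11, dp[22]=11, dp[23]=12, dp[24]=12, dp[25]=13
Minimum coins for 25 = 13


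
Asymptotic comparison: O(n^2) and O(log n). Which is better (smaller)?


logarithmic grows slower than quadratic
O(log n) is asymptotically smaller; O(n^2) grows faster


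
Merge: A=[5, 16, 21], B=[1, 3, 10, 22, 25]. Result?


Compare heads, take smaller each step.
Merged: [1, 3, 5, 10, 16, 21, 22, 25]


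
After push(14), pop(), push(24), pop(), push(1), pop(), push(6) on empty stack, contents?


push(14) -> [14]
pop() returns 14 -> []
push(24) -> [24]
pop() returns 24 -> []
push(1) -> [1]
pop() returns 1 -> []
push(6) -> [6]
Final stack (bottom to top): [6]


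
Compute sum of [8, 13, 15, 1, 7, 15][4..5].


Prefix sums: [0, 8, 21, 36, 37, 44, 59]
Sum[4..5] = prefix[6] - prefix[4] = 59 - 37 = 22


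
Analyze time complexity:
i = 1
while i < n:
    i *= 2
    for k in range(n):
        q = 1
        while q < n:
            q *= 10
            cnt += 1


Per nesting level: O(log n) * O(n) * O(log n) = O(n (log n)^2)
Complexity: O(n (log n)^2)


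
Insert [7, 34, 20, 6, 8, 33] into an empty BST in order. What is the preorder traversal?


Root = 7; build tree by BST insertion.
Preorder traversal: [7, 6, 34, 20, 8, 33]


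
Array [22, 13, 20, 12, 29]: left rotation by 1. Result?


Left rotate by 1: [13, 20, 12, 29, 22]


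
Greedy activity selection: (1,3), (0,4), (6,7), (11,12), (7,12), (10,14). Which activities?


Greedy: pick earliest-ending, then skip overlaps.
Selected (3 activities): [(1, 3), (6, 7), (11, 12)]


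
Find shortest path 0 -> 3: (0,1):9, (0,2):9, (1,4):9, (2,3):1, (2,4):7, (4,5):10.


Dijkstra from 0:
Distances: {0: 0, 1: 9, 2: 9, 3: 10, 4: 16, 5: 26}
Shortest distance to 3 = 10, path = [0, 2, 3]


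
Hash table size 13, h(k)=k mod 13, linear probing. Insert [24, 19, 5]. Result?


Insertions: 24->slot 11; 19->slot 6; 5->slot 5
Table: [None, None, None, None, None, 5, 19, None, None, None, None, 24, None]


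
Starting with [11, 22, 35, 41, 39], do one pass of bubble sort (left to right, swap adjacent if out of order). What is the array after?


After one pass: [11, 22, 35, 39, 41]


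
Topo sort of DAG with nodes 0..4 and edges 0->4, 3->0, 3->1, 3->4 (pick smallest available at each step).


Kahn's algorithm, process smallest node first
Order: [2, 3, 0, 1, 4]


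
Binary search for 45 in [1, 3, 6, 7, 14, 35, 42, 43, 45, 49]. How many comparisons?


Search for 45:
[0,9] mid=4 arr[4]=14
[5,9] mid=7 arr[7]=43
[8,9] mid=8 arr[8]=45
Total: 3 comparisons


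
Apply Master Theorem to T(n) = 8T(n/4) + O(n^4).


a=8, b=4, c=4. log_4(8)=1.5 < c=4. Case 3: O(n^c) = O(n^4)
Complexity: O(n^4)


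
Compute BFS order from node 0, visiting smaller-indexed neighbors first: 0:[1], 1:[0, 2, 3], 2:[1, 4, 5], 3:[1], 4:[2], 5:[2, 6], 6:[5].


BFS queue: start with [0]
Visit order: [0, 1, 2, 3, 4, 5, 6]


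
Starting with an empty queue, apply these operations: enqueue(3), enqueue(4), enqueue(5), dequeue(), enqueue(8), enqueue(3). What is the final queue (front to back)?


enqueue(3) -> [3]
enqueue(4) -> [3, 4]
enqueue(5) -> [3, 4, 5]
dequeue() returns 3 -> [4, 5]
enqueue(8) -> [4, 5, 8]
enqueue(3) -> [4, 5, 8, 3]
Final queue (front to back): [4, 5, 8, 3]


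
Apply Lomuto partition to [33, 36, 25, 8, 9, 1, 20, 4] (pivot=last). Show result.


Elements <= 4 go left of pivot.
Result: [1, 4, 25, 8, 9, 33, 20, 36], pivot at index 1


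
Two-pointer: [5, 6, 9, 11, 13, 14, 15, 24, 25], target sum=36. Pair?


Two pointers: lo=0, hi=8
Found pair: (11, 25) summing to 36


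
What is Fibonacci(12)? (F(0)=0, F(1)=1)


F(n)=F(n-1)+F(n-2)
...F(10)=55, F(11)=89, F(12)=144


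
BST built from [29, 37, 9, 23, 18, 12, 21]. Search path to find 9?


BST root = 29
Search for 9: compare at each node
Path: [29, 9]


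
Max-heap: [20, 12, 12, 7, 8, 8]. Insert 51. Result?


Append 51: [20, 12, 12, 7, 8, 8, 51]
Bubble up: swap idx 6(51) with idx 2(12); swap idx 2(51) with idx 0(20)
Result: [51, 12, 20, 7, 8, 8, 12]


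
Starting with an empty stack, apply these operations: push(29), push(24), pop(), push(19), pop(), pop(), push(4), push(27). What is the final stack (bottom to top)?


push(29) -> [29]
push(24) -> [29, 24]
pop() returns 24 -> [29]
push(19) -> [29, 19]
pop() returns 19 -> [29]
pop() returns 29 -> []
push(4) -> [4]
push(27) -> [4, 27]
Final stack (bottom to top): [4, 27]


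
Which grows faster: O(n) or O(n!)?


linear grows slower than factorial
O(n) is asymptotically smaller; O(n!) grows faster


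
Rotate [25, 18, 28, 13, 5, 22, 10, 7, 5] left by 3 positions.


Left rotate by 3: [13, 5, 22, 10, 7, 5, 25, 18, 28]


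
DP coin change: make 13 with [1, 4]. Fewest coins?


dp[0]=0; dp[i]=1+min(dp[i-c] for c in coins)
...dp[8]=2, dp[9]=3, dp[10]=4, dp[11]=5, dp[12]=3, dp[13]=4
Minimum coins for 13 = 4


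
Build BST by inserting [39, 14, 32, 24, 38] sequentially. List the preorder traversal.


Root = 39; build tree by BST insertion.
Preorder traversal: [39, 14, 32, 24, 38]


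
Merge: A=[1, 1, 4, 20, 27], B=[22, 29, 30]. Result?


Compare heads, take smaller each step.
Merged: [1, 1, 4, 20, 22, 27, 29, 30]


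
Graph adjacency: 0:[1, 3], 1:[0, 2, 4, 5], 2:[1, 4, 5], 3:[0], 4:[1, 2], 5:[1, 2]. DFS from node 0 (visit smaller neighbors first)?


DFS stack-based: start with [0]
Visit order: [0, 1, 2, 4, 5, 3]


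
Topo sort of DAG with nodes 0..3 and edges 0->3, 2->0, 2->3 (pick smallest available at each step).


Kahn's algorithm, process smallest node first
Order: [1, 2, 0, 3]


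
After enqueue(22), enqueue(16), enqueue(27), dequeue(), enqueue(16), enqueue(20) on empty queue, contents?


enqueue(22) -> [22]
enqueue(16) -> [22, 16]
enqueue(27) -> [22, 16, 27]
dequeue() returns 22 -> [16, 27]
enqueue(16) -> [16, 27, 16]
enqueue(20) -> [16, 27, 16, 20]
Final queue (front to back): [16, 27, 16, 20]


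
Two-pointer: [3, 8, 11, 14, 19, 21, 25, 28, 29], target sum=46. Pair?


Two pointers: lo=0, hi=8
Found pair: (21, 25) summing to 46


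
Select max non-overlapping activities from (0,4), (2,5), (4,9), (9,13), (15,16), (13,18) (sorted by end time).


Greedy: pick earliest-ending, then skip overlaps.
Selected (4 activities): [(0, 4), (4, 9), (9, 13), (15, 16)]


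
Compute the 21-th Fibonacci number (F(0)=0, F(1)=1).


F(n)=F(n-1)+F(n-2)
...F(19)=4181, F(20)=6765, F(21)=10946


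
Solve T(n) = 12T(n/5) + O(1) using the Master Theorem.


a=12, b=5, c=0. log_5(12)=1.544 > c=0. Case 1: O(n^log_b(a)) = O(n^1.544)
Complexity: O(n^1.544)


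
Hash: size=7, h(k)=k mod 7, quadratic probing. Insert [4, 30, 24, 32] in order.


Insertions: 4->slot 4; 30->slot 2; 24->slot 3; 32->slot 5
Table: [None, None, 30, 24, 4, 32, None]


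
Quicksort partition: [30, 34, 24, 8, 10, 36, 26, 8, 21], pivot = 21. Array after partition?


Elements <= 21 go left of pivot.
Result: [8, 10, 8, 21, 34, 36, 26, 24, 30], pivot at index 3


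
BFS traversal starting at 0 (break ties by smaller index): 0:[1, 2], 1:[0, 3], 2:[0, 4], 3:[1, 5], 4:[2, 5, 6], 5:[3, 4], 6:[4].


BFS queue: start with [0]
Visit order: [0, 1, 2, 3, 4, 5, 6]


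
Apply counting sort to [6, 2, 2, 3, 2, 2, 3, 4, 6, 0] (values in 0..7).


Count array: [1, 0, 4, 2, 1, 0, 2, 0]
Reconstruct: [0, 2, 2, 2, 2, 3, 3, 4, 6, 6]


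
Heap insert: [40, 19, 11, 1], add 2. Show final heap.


Append 2: [40, 19, 11, 1, 2]
Bubble up: no swaps needed
Result: [40, 19, 11, 1, 2]


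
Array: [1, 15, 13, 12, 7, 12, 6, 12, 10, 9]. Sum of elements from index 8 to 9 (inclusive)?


Prefix sums: [0, 1, 16, 29, 41, 48, 60, 66, 78, 88, 97]
Sum[8..9] = prefix[10] - prefix[8] = 97 - 78 = 19


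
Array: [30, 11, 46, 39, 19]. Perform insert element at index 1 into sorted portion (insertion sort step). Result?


After one pass: [11, 30, 46, 39, 19]


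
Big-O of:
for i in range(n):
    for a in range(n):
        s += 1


Per nesting level: O(n) * O(n) = O(n^2)
Complexity: O(n^2)


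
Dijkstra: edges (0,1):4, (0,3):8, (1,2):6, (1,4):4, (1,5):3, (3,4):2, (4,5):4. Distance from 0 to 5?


Dijkstra from 0:
Distances: {0: 0, 1: 4, 2: 10, 3: 8, 4: 8, 5: 7}
Shortest distance to 5 = 7, path = [0, 1, 5]


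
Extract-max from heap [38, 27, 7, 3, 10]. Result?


Max = 38
Replace root with last, heapify down
Resulting heap: [27, 10, 7, 3]


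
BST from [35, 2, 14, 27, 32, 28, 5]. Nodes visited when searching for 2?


BST root = 35
Search for 2: compare at each node
Path: [35, 2]


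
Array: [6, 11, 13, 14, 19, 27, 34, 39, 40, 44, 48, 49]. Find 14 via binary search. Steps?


Search for 14:
[0,11] mid=5 arr[5]=27
[0,4] mid=2 arr[2]=13
[3,4] mid=3 arr[3]=14
Total: 3 comparisons


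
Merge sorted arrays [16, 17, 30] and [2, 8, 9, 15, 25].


Compare heads, take smaller each step.
Merged: [2, 8, 9, 15, 16, 17, 25, 30]


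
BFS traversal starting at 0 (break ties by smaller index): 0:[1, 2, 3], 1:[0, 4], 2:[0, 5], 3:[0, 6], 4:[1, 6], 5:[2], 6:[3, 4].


BFS queue: start with [0]
Visit order: [0, 1, 2, 3, 4, 5, 6]


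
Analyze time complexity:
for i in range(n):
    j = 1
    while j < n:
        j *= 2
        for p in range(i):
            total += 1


Per nesting level: O(n) * O(log n) * O(n) [triangular over i] = O(n^2 log n)
Complexity: O(n^2 log n)


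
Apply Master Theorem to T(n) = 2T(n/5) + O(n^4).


a=2, b=5, c=4. log_5(2)=0.431 < c=4. Case 3: O(n^c) = O(n^4)
Complexity: O(n^4)


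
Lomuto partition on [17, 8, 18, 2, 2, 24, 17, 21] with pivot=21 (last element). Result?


Elements <= 21 go left of pivot.
Result: [17, 8, 18, 2, 2, 17, 21, 24], pivot at index 6


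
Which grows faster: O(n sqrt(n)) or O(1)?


constant grows slower than n^1.5
O(1) is asymptotically smaller; O(n sqrt(n)) grows faster


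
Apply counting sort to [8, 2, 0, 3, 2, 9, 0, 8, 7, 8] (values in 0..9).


Count array: [2, 0, 2, 1, 0, 0, 0, 1, 3, 1]
Reconstruct: [0, 0, 2, 2, 3, 7, 8, 8, 8, 9]


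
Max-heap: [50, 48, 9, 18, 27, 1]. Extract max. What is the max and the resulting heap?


Max = 50
Replace root with last, heapify down
Resulting heap: [48, 27, 9, 18, 1]


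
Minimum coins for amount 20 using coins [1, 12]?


dp[0]=0; dp[i]=1+min(dp[i-c] for c in coins)
...dp[15]=4, dp[16]=5, dp[17]=6, dp[18]=7, dp[19]=8, dp[20]=9
Minimum coins for 20 = 9


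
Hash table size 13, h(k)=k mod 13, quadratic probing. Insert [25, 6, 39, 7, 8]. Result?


Insertions: 25->slot 12; 6->slot 6; 39->slot 0; 7->slot 7; 8->slot 8
Table: [39, None, None, None, None, None, 6, 7, 8, None, None, None, 25]


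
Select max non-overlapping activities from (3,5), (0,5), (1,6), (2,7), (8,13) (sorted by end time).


Greedy: pick earliest-ending, then skip overlaps.
Selected (2 activities): [(3, 5), (8, 13)]


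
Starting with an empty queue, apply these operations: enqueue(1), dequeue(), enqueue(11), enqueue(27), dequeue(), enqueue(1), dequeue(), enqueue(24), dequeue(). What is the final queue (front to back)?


enqueue(1) -> [1]
dequeue() returns 1 -> []
enqueue(11) -> [11]
enqueue(27) -> [11, 27]
dequeue() returns 11 -> [27]
enqueue(1) -> [27, 1]
dequeue() returns 27 -> [1]
enqueue(24) -> [1, 24]
dequeue() returns 1 -> [24]
Final queue (front to back): [24]


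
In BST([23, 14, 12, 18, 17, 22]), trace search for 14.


BST root = 23
Search for 14: compare at each node
Path: [23, 14]


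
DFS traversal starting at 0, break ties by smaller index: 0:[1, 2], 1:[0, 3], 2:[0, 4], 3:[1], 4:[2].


DFS stack-based: start with [0]
Visit order: [0, 1, 3, 2, 4]


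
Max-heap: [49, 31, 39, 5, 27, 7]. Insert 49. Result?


Append 49: [49, 31, 39, 5, 27, 7, 49]
Bubble up: swap idx 6(49) with idx 2(39)
Result: [49, 31, 49, 5, 27, 7, 39]


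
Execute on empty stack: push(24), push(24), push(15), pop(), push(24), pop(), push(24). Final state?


push(24) -> [24]
push(24) -> [24, 24]
push(15) -> [24, 24, 15]
pop() returns 15 -> [24, 24]
push(24) -> [24, 24, 24]
pop() returns 24 -> [24, 24]
push(24) -> [24, 24, 24]
Final stack (bottom to top): [24, 24, 24]


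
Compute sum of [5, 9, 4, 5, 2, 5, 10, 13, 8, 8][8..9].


Prefix sums: [0, 5, 14, 18, 23, 25, 30, 40, 53, 61, 69]
Sum[8..9] = prefix[10] - prefix[8] = 69 - 53 = 16


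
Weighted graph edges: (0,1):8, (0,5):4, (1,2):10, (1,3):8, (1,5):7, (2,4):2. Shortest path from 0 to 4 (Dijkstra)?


Dijkstra from 0:
Distances: {0: 0, 1: 8, 2: 18, 3: 16, 4: 20, 5: 4}
Shortest distance to 4 = 20, path = [0, 1, 2, 4]


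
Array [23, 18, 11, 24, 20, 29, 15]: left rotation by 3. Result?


Left rotate by 3: [24, 20, 29, 15, 23, 18, 11]


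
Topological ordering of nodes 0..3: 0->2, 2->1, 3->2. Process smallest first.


Kahn's algorithm, process smallest node first
Order: [0, 3, 2, 1]


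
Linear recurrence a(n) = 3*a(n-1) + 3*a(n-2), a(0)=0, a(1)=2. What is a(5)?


Build bottom-up:
...a(3)=24, a(4)=90, a(5)=3*90+3*24=342


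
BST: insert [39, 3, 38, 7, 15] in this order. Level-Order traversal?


Root = 39; build tree by BST insertion.
Level-Order traversal: [39, 3, 38, 7, 15]


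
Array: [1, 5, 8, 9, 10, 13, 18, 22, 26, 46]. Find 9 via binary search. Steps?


Search for 9:
[0,9] mid=4 arr[4]=10
[0,3] mid=1 arr[1]=5
[2,3] mid=2 arr[2]=8
[3,3] mid=3 arr[3]=9
Total: 4 comparisons


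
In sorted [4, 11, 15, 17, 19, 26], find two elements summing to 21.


Two pointers: lo=0, hi=5
Found pair: (4, 17) summing to 21


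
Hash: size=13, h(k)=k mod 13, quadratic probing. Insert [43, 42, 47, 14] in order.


Insertions: 43->slot 4; 42->slot 3; 47->slot 8; 14->slot 1
Table: [None, 14, None, 42, 43, None, None, None, 47, None, None, None, None]


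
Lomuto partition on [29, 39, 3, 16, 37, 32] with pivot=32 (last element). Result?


Elements <= 32 go left of pivot.
Result: [29, 3, 16, 32, 37, 39], pivot at index 3


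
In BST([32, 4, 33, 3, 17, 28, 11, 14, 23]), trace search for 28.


BST root = 32
Search for 28: compare at each node
Path: [32, 4, 17, 28]


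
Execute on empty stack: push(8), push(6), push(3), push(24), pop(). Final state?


push(8) -> [8]
push(6) -> [8, 6]
push(3) -> [8, 6, 3]
push(24) -> [8, 6, 3, 24]
pop() returns 24 -> [8, 6, 3]
Final stack (bottom to top): [8, 6, 3]


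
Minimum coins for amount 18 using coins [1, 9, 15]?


dp[0]=0; dp[i]=1+min(dp[i-c] for c in coins)
...dp[13]=5, dp[14]=6, dp[15]=1, dp[16]=2, dp[17]=3, dp[18]=2
Minimum coins for 18 = 2


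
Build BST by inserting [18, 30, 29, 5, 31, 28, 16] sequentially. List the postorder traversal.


Root = 18; build tree by BST insertion.
Postorder traversal: [16, 5, 28, 29, 31, 30, 18]


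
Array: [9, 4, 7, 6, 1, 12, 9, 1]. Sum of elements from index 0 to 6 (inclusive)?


Prefix sums: [0, 9, 13, 20, 26, 27, 39, 48, 49]
Sum[0..6] = prefix[7] - prefix[0] = 48 - 0 = 48


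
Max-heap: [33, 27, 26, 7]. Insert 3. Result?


Append 3: [33, 27, 26, 7, 3]
Bubble up: no swaps needed
Result: [33, 27, 26, 7, 3]


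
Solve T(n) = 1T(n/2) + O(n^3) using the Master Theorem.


a=1, b=2, c=3. log_2(1)=0 < c=3. Case 3: O(n^c) = O(n^3)
Complexity: O(n^3)


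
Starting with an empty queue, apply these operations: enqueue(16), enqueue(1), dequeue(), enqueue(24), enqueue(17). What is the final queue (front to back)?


enqueue(16) -> [16]
enqueue(1) -> [16, 1]
dequeue() returns 16 -> [1]
enqueue(24) -> [1, 24]
enqueue(17) -> [1, 24, 17]
Final queue (front to back): [1, 24, 17]


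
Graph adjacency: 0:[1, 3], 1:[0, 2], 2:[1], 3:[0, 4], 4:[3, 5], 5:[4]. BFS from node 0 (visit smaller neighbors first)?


BFS queue: start with [0]
Visit order: [0, 1, 3, 2, 4, 5]


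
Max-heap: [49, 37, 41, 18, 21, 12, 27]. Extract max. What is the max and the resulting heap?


Max = 49
Replace root with last, heapify down
Resulting heap: [41, 37, 27, 18, 21, 12]


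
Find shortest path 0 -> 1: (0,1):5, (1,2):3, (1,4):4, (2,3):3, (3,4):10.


Dijkstra from 0:
Distances: {0: 0, 1: 5, 2: 8, 3: 11, 4: 9}
Shortest distance to 1 = 5, path = [0, 1]


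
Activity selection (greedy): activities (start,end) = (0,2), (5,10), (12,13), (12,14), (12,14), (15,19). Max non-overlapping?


Greedy: pick earliest-ending, then skip overlaps.
Selected (4 activities): [(0, 2), (5, 10), (12, 13), (15, 19)]


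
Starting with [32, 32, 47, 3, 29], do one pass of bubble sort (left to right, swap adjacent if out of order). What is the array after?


After one pass: [32, 32, 3, 29, 47]


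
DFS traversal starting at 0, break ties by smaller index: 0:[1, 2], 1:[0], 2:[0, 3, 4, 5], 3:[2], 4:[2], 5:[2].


DFS stack-based: start with [0]
Visit order: [0, 1, 2, 3, 4, 5]


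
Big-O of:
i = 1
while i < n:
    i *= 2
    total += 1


Per nesting level: O(log n) = O(log n)
Complexity: O(log n)


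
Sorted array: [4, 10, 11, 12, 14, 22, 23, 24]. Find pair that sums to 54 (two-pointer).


Two pointers: lo=0, hi=7
No pair sums to 54


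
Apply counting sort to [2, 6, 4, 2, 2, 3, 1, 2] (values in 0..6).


Count array: [0, 1, 4, 1, 1, 0, 1]
Reconstruct: [1, 2, 2, 2, 2, 3, 4, 6]


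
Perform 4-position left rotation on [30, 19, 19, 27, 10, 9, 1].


Left rotate by 4: [10, 9, 1, 30, 19, 19, 27]


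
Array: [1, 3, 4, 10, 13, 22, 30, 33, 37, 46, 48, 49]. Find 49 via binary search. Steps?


Search for 49:
[0,11] mid=5 arr[5]=22
[6,11] mid=8 arr[8]=37
[9,11] mid=10 arr[10]=48
[11,11] mid=11 arr[11]=49
Total: 4 comparisons


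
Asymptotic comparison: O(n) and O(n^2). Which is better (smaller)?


linear grows slower than quadratic
O(n) is asymptotically smaller; O(n^2) grows faster


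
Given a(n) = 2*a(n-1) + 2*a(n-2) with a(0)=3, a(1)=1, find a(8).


Build bottom-up:
...a(6)=384, a(7)=1048, a(8)=2*1048+2*384=2864


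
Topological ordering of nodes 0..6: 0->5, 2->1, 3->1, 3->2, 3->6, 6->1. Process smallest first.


Kahn's algorithm, process smallest node first
Order: [0, 3, 2, 4, 5, 6, 1]


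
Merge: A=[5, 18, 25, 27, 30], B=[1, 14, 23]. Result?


Compare heads, take smaller each step.
Merged: [1, 5, 14, 18, 23, 25, 27, 30]


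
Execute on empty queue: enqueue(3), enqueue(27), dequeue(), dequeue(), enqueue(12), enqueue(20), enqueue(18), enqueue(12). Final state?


enqueue(3) -> [3]
enqueue(27) -> [3, 27]
dequeue() returns 3 -> [27]
dequeue() returns 27 -> []
enqueue(12) -> [12]
enqueue(20) -> [12, 20]
enqueue(18) -> [12, 20, 18]
enqueue(12) -> [12, 20, 18, 12]
Final queue (front to back): [12, 20, 18, 12]


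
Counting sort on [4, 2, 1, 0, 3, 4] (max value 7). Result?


Count array: [1, 1, 1, 1, 2, 0, 0, 0]
Reconstruct: [0, 1, 2, 3, 4, 4]


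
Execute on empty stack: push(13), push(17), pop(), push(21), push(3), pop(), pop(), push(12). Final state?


push(13) -> [13]
push(17) -> [13, 17]
pop() returns 17 -> [13]
push(21) -> [13, 21]
push(3) -> [13, 21, 3]
pop() returns 3 -> [13, 21]
pop() returns 21 -> [13]
push(12) -> [13, 12]
Final stack (bottom to top): [13, 12]


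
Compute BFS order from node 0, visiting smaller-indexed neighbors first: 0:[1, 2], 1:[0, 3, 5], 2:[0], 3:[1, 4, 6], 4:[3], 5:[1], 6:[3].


BFS queue: start with [0]
Visit order: [0, 1, 2, 3, 5, 4, 6]


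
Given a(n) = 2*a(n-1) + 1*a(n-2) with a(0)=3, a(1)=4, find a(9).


Build bottom-up:
...a(7)=886, a(8)=2139, a(9)=2*2139+1*886=5164


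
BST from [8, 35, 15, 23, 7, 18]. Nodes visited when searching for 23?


BST root = 8
Search for 23: compare at each node
Path: [8, 35, 15, 23]


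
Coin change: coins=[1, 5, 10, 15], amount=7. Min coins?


dp[0]=0; dp[i]=1+min(dp[i-c] for c in coins)
...dp[2]=2, dp[3]=3, dp[4]=4, dp[5]=1, dp[6]=2, dp[7]=3
Minimum coins for 7 = 3


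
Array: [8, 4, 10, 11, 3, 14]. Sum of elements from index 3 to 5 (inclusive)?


Prefix sums: [0, 8, 12, 22, 33, 36, 50]
Sum[3..5] = prefix[6] - prefix[3] = 50 - 22 = 28


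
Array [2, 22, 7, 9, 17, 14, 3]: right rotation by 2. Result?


Right rotate by 2: [14, 3, 2, 22, 7, 9, 17]


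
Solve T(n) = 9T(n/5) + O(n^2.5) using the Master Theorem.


a=9, b=5, c=2.5. log_5(9)=1.365 < c=2.5. Case 3: O(n^c) = O(n^2.500)
Complexity: O(n^2.500)


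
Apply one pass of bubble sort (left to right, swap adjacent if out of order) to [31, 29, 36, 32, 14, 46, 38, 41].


After one pass: [29, 31, 32, 14, 36, 38, 41, 46]
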